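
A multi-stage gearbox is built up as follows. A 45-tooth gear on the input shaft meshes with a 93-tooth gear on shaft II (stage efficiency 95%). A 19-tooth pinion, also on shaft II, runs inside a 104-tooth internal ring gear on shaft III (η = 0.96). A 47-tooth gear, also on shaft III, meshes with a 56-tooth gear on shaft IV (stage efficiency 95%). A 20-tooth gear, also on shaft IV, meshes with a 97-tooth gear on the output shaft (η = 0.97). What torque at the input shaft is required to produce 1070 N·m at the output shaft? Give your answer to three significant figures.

Overall ratio R = 2.0667 × 5.4737 × 1.1915 × 4.85 = 65.371; overall efficiency η = 0.95 × 0.96 × 0.95 × 0.97 = 0.8404.
Input torque = output torque / (R × η) = 1070 / (65.371 × 0.8404) = 19.477 N·m.

19.5 N·m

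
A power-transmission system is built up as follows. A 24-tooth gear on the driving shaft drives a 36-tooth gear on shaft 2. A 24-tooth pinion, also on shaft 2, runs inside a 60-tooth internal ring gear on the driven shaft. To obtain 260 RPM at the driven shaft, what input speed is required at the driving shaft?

975 RPM

Overall ratio R = 1.5 × 2.5 = 3.75.
Required input speed = output speed × R = 260 × 3.75 = 975 RPM.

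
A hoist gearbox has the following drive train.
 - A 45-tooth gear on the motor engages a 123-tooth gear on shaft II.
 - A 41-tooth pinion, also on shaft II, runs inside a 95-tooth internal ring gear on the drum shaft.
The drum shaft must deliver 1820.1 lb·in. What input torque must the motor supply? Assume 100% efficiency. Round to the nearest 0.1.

Overall ratio R = 2.7333 × 2.3171 = 6.3333.
Input torque = output torque / R = 1820.1 / 6.3333 = 287.38 lb·in.

287.4 lb·in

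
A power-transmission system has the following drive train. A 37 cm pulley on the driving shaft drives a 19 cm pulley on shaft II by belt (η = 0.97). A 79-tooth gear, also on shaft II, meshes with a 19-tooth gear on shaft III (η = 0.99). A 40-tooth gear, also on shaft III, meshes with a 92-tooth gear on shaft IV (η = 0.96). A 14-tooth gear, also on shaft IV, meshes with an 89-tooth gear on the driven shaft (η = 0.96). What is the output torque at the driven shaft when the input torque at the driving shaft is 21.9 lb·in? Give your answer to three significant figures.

belt 19/37 = 0.51351 → τ = 21.9·0.51351·0.97 = 10.909 lb·in
gear mesh 19/79 = 0.24051 → τ = 10.909·0.24051·0.99 = 2.5973 lb·in
gear mesh 92/40 = 2.3 → τ = 2.5973·2.3·0.96 = 5.7349 lb·in
gear mesh 89/14 = 6.3571 → τ = 5.7349·6.3571·0.96 = 34.999 lb·in

35.0 lb·in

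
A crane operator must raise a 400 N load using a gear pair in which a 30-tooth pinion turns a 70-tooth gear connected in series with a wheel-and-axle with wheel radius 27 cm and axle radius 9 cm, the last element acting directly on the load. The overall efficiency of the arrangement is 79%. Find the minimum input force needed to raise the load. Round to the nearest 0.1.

72.3 N

Gear pair MA = 70/30 = 2.3333.
Wheel-and-axle MA = R/r = 27/9 = 3.
Combined ideal MA = 2.3333 × 3 = 7.
Actual MA = 7 × 0.79 = 5.53.
Effort = load / actual MA = 400 / 5.53 = 72.333 N.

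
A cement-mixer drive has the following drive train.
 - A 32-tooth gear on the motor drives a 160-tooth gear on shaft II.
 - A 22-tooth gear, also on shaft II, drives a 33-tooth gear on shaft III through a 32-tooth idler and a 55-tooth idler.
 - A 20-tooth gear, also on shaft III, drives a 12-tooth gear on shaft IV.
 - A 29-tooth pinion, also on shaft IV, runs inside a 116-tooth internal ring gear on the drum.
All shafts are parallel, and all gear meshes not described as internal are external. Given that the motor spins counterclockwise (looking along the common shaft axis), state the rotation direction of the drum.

the motor → shaft II: external mesh, 1 reversal → CW.
shaft II → shaft III: driver → idler → idler → driven is 3 external meshes, 3 reversals → CCW.
shaft III → shaft IV: external mesh, 1 reversal → CW.
shaft IV → the drum: internal mesh, same direction → CW.
5 reversals in total — an odd number — so the drum turns opposite to the motor.

clockwise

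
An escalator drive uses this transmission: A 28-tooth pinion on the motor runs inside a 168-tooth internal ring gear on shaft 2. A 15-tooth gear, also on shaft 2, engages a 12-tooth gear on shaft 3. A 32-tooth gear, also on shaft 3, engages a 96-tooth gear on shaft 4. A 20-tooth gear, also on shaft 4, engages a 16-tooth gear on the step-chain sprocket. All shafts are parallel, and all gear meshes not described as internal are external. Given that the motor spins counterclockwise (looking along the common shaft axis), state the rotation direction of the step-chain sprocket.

clockwise

the motor → shaft 2: internal mesh, same direction → CCW.
shaft 2 → shaft 3: external mesh, 1 reversal → CW.
shaft 3 → shaft 4: external mesh, 1 reversal → CCW.
shaft 4 → the step-chain sprocket: external mesh, 1 reversal → CW.
3 reversals in total — an odd number — so the step-chain sprocket turns opposite to the motor.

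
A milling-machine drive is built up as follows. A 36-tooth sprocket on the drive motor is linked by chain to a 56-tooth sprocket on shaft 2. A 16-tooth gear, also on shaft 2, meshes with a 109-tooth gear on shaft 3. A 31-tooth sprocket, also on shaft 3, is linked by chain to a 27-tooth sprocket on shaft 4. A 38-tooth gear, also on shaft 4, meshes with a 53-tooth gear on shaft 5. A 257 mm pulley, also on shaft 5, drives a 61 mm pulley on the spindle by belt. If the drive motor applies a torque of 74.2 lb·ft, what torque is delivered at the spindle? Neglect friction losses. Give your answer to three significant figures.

chain 56/36 = 1.5556 → τ = 74.2·1.5556 = 115.42 lb·ft
gear mesh 109/16 = 6.8125 → τ = 115.42·6.8125 = 786.31 lb·ft
chain 27/31 = 0.87097 → τ = 786.31·0.87097 = 684.85 lb·ft
gear mesh 53/38 = 1.3947 → τ = 684.85·1.3947 = 955.19 lb·ft
belt 61/257 = 0.23735 → τ = 955.19·0.23735 = 226.72 lb·ft

227 lb·ft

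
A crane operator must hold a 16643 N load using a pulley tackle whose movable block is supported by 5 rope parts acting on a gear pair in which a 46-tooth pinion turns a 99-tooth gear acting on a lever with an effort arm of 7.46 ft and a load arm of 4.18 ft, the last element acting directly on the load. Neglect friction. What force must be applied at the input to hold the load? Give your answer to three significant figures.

867 N

Block-and-tackle MA = number of supporting rope parts = 5.
Gear pair MA = 99/46 = 2.1522.
Lever MA = effort arm / load arm = 7.46/4.18 = 1.7847.
Combined ideal MA = 5 × 2.1522 × 1.7847 = 19.205.
Effort = load / MA = 16643 / 19.205 = 866.61 N.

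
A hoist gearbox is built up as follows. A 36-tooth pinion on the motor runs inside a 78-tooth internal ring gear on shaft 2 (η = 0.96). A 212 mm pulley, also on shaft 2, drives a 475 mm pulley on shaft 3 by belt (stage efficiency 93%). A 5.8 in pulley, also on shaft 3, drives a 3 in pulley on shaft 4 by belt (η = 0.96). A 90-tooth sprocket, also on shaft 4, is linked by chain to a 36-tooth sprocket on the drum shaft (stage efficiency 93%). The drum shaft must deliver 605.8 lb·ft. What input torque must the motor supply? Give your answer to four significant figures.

Overall ratio R = 2.1667 × 2.2406 × 0.51724 × 0.4 = 1.0044; overall efficiency η = 0.96 × 0.93 × 0.96 × 0.93 = 0.7971.
Input torque = output torque / (R × η) = 605.8 / (1.0044 × 0.7971) = 756.69 lb·ft.

756.7 lb·ft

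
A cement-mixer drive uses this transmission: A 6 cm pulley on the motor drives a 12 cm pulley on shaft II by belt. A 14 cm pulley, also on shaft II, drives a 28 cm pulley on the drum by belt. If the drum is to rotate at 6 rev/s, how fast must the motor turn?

Overall ratio R = 2 × 2 = 4.
Required input speed = output speed × R = 6 × 4 = 24 rev/s.

24 rev/s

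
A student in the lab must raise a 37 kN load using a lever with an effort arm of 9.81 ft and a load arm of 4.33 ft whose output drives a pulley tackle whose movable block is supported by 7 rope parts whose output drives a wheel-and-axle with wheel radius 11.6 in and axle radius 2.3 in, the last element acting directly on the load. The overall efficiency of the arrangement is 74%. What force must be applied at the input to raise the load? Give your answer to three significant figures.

0.625 kN

Lever MA = effort arm / load arm = 9.81/4.33 = 2.2656.
Block-and-tackle MA = number of supporting rope parts = 7.
Wheel-and-axle MA = R/r = 11.6/2.3 = 5.0435.
Combined ideal MA = 2.2656 × 7 × 5.0435 = 79.985.
Actual MA = 79.985 × 0.74 = 59.189.
Effort = load / actual MA = 37 / 59.189 = 0.62512 kN.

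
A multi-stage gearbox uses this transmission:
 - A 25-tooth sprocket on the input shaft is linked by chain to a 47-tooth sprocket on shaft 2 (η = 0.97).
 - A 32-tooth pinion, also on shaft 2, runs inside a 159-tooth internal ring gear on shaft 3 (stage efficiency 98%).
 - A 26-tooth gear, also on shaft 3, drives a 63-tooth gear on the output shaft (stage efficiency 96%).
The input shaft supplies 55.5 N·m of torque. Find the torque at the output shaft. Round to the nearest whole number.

1146 N·m

After the chain (47/25): 55.5 × 1.88 × 0.97 = 101.21 N·m
After the internal gear (159/32): 101.21 × 4.9688 × 0.98 = 492.83 N·m
After the gear mesh (63/26): 492.83 × 2.4231 × 0.96 = 1146.4 N·m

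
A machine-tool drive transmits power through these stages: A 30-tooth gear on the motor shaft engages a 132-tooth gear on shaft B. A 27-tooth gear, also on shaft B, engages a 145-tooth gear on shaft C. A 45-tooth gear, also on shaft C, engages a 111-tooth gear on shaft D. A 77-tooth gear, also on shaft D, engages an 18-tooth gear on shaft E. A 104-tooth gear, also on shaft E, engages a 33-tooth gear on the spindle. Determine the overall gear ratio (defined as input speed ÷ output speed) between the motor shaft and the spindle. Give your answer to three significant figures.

4.32

Each stage contributes driven/driver: gear mesh 132/30 = 4.4, gear mesh 145/27 = 5.3704, gear mesh 111/45 = 2.4667, gear mesh 18/77 = 0.23377, gear mesh 33/104 = 0.31731.
Overall: 4.4 × 5.3704 × 2.4667 × 0.23377 × 0.31731 = 4.3234.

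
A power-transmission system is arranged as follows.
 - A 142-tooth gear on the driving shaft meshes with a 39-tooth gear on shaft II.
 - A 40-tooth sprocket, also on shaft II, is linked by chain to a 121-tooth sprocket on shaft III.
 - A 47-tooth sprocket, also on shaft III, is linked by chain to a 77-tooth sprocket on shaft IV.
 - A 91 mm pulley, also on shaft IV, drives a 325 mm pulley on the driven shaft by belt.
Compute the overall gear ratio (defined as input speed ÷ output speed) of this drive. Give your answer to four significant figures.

Each stage contributes driven/driver: gear mesh 39/142 = 0.27465, chain 121/40 = 3.025, chain 77/47 = 1.6383, belt 325/91 = 3.5714.
Overall: 0.27465 × 3.025 × 1.6383 × 3.5714 = 4.8611.

4.861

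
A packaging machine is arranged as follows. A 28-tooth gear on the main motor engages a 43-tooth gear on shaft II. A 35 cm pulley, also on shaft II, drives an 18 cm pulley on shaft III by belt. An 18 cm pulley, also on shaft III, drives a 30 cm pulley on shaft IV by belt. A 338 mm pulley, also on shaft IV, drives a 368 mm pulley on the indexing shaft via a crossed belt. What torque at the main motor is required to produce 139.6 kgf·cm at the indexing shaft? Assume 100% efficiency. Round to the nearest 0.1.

97.4 kgf·cm

Overall ratio R = 1.5357 × 0.51429 × 1.6667 × 1.0888 = 1.4332.
Input torque = output torque / R = 139.6 / 1.4332 = 97.407 kgf·cm.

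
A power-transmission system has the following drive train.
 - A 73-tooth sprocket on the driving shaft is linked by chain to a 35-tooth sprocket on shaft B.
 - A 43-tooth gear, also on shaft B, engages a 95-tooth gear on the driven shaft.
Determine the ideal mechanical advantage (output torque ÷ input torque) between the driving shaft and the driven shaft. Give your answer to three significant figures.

1.06

Each stage contributes driven/driver: chain 35/73 = 0.47945, gear mesh 95/43 = 2.2093.
Overall: 0.47945 × 2.2093 = 1.0593.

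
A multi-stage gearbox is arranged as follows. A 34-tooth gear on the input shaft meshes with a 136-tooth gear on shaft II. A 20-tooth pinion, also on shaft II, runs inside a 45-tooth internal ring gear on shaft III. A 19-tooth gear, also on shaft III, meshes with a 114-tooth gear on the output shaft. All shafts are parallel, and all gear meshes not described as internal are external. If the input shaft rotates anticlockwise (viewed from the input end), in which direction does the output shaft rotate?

the input shaft → shaft II: external mesh, 1 reversal → CW.
shaft II → shaft III: internal mesh, same direction → CW.
shaft III → the output shaft: external mesh, 1 reversal → CCW.
2 reversals in total — an even number — so the output shaft turns the same way as the input shaft.

anticlockwise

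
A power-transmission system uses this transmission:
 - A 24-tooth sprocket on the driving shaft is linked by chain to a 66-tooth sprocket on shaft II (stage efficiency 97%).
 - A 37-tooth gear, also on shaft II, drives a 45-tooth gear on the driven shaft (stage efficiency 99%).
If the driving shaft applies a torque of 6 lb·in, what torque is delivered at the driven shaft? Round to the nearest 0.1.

19.3 lb·in

After the chain (66/24): 6 × 2.75 × 0.97 = 16.005 lb·in
After the gear mesh (45/37): 16.005 × 1.2162 × 0.99 = 19.271 lb·in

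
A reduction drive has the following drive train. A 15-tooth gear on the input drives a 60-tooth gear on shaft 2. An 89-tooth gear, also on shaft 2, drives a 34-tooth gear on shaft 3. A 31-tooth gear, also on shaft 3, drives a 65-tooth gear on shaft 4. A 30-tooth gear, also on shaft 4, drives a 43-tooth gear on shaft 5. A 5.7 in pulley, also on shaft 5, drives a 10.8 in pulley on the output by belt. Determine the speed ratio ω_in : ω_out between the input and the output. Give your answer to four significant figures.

8.702

Each stage contributes driven/driver: gear mesh 60/15 = 4, gear mesh 34/89 = 0.38202, gear mesh 65/31 = 2.0968, gear mesh 43/30 = 1.4333, belt 10.8/5.7 = 1.8947.
Overall: 4 × 0.38202 × 2.0968 × 1.4333 × 1.8947 = 8.7016.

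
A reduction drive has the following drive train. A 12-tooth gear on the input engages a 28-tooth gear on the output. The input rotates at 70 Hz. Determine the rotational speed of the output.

gear mesh 28/12 = 2.3333 → 70/2.3333 = 30 Hz

30 Hz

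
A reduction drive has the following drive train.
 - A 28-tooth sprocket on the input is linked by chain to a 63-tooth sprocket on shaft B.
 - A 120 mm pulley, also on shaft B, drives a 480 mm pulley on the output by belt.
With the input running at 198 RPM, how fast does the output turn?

22 RPM

chain 63/28 = 2.25 → 198/2.25 = 88 RPM
belt 480/120 = 4 → 88/4 = 22 RPM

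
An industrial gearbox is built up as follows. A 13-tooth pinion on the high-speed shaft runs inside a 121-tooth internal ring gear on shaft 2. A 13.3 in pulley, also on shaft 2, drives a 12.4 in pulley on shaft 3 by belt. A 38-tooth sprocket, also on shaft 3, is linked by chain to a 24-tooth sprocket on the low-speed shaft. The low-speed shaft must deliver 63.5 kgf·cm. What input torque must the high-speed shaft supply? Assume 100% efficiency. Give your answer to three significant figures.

11.6 kgf·cm

Overall ratio R = 9.3077 × 0.93233 × 0.63158 = 5.4807.
Input torque = output torque / R = 63.5 / 5.4807 = 11.586 kgf·cm.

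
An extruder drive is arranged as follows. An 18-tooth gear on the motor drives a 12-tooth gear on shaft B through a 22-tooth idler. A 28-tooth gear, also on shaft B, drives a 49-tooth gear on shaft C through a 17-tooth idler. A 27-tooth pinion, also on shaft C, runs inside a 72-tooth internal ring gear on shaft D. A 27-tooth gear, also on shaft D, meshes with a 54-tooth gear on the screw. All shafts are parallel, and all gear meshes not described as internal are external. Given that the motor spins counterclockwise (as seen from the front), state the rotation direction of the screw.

the motor → shaft B: driver → idler → driven is 2 external meshes, 2 reversals → CCW.
shaft B → shaft C: driver → idler → driven is 2 external meshes, 2 reversals → CCW.
shaft C → shaft D: internal mesh, same direction → CCW.
shaft D → the screw: external mesh, 1 reversal → CW.
5 reversals in total — an odd number — so the screw turns opposite to the motor.

clockwise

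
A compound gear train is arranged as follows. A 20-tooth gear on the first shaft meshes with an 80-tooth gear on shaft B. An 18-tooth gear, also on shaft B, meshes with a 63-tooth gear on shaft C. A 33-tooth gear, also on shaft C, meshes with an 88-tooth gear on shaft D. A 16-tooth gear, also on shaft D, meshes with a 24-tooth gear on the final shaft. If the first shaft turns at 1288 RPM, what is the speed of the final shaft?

gear mesh 80/20 = 4 → 1288/4 = 322 RPM
gear mesh 63/18 = 3.5 → 322/3.5 = 92 RPM
gear mesh 88/33 = 2.6667 → 92/2.6667 = 34.5 RPM
gear mesh 24/16 = 1.5 → 34.5/1.5 = 23 RPM

23 RPM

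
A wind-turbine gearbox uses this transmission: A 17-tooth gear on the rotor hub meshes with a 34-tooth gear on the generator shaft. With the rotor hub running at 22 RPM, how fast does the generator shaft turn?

11 RPM

Gear mesh: ratio = 34/17 = 2, so the generator shaft turns at 22 / 2 = 11 RPM.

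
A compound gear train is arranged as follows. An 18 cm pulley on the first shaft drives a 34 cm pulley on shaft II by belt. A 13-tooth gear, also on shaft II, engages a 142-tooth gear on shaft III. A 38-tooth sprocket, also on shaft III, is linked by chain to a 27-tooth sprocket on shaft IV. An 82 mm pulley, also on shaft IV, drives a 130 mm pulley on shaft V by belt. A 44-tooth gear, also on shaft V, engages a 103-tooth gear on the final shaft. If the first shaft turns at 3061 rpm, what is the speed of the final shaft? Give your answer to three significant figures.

56.3 rpm

Belt: ratio = 34/18 = 1.8889, so shaft II turns at 3061 / 1.8889 = 1620.5 rpm.
Gear mesh: ratio = 142/13 = 10.923, so shaft III turns at 1620.5 / 10.923 = 148.36 rpm.
Chain: ratio = 27/38 = 0.71053, so shaft IV turns at 148.36 / 0.71053 = 208.8 rpm.
Belt: ratio = 130/82 = 1.5854, so shaft V turns at 208.8 / 1.5854 = 131.7 rpm.
Gear mesh: ratio = 103/44 = 2.3409, so the final shaft turns at 131.7 / 2.3409 = 56.262 rpm.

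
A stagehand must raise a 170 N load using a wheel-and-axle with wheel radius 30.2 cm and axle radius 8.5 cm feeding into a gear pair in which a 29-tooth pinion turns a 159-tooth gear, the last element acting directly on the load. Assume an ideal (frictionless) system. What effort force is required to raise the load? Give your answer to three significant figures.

8.73 N

Wheel-and-axle MA = R/r = 30.2/8.5 = 3.5529.
Gear pair MA = 159/29 = 5.4828.
Combined ideal MA = 3.5529 × 5.4828 = 19.48.
Effort = load / MA = 170 / 19.48 = 8.7269 N.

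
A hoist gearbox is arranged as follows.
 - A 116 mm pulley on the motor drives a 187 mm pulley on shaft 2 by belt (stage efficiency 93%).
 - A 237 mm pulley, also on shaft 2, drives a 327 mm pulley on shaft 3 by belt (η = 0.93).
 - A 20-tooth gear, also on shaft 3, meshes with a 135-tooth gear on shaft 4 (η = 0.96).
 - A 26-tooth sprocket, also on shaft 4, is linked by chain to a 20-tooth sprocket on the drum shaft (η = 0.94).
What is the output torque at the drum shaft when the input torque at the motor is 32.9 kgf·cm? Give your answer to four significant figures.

Belt: ratio = 187/116 = 1.6121; torque at shaft 2 = 32.9 × 1.6121 × 0.93 = 49.324 kgf·cm.
Belt: ratio = 327/237 = 1.3797; torque at shaft 3 = 49.324 × 1.3797 × 0.93 = 63.291 kgf·cm.
Gear mesh: ratio = 135/20 = 6.75; torque at shaft 4 = 63.291 × 6.75 × 0.96 = 410.13 kgf·cm.
Chain: ratio = 20/26 = 0.76923; torque at the drum shaft = 410.13 × 0.76923 × 0.94 = 296.55 kgf·cm.

296.6 kgf·cm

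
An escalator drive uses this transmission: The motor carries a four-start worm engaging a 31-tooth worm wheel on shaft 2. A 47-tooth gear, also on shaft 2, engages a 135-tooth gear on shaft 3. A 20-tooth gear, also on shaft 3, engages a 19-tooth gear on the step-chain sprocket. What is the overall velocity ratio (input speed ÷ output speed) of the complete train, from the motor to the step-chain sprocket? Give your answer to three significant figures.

Each stage contributes driven/driver: worm 31/4 = 7.75, gear mesh 135/47 = 2.8723, gear mesh 19/20 = 0.95.
Overall: 7.75 × 2.8723 × 0.95 = 21.148.

21.1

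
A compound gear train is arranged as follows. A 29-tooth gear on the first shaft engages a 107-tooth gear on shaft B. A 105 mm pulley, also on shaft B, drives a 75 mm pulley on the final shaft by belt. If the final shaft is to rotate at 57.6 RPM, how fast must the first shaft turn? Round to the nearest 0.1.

Overall ratio R = 3.6897 × 0.71429 = 2.6355.
Required input speed = output speed × R = 57.6 × 2.6355 = 151.8 RPM.

151.8 RPM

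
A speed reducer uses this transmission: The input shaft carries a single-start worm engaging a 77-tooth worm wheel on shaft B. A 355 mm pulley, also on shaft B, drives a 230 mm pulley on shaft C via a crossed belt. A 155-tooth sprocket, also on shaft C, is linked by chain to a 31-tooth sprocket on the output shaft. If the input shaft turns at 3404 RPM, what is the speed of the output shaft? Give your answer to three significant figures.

worm 77/1 = 77 → 3404/77 = 44.208 RPM
belt 230/355 = 0.64789 → 44.208/0.64789 = 68.234 RPM
chain 31/155 = 0.2 → 68.234/0.2 = 341.17 RPM

341 RPM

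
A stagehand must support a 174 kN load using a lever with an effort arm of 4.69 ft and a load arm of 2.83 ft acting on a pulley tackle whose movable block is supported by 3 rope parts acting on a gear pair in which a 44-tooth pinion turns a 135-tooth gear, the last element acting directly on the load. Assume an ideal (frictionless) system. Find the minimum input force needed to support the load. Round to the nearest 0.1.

11.4 kN

Lever MA = effort arm / load arm = 4.69/2.83 = 1.6572.
Block-and-tackle MA = number of supporting rope parts = 3.
Gear pair MA = 135/44 = 3.0682.
Combined ideal MA = 1.6572 × 3 × 3.0682 = 15.254.
Effort = load / MA = 174 / 15.254 = 11.407 kN.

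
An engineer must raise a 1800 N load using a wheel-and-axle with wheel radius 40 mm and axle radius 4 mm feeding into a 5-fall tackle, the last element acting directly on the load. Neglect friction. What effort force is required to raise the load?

36 N

Wheel-and-axle MA = R/r = 40/4 = 10.
Block-and-tackle MA = number of supporting rope parts = 5.
Combined ideal MA = 10 × 5 = 50.
Effort = load / MA = 1800 / 50 = 36 N.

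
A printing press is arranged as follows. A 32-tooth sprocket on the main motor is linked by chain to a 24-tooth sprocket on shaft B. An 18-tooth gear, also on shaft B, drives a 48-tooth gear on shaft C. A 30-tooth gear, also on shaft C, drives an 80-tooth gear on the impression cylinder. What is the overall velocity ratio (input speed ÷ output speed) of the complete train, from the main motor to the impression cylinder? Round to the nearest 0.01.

Each stage contributes driven/driver: chain 24/32 = 0.75, gear mesh 48/18 = 2.6667, gear mesh 80/30 = 2.6667.
Overall: 0.75 × 2.6667 × 2.6667 = 5.3333.

5.33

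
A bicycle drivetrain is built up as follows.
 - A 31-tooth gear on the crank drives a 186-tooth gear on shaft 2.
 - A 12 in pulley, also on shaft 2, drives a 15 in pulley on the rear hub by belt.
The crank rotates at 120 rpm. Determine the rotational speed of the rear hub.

Gear mesh: ratio = 186/31 = 6, so shaft 2 turns at 120 / 6 = 20 rpm.
Belt: ratio = 15/12 = 1.25, so the rear hub turns at 20 / 1.25 = 16 rpm.

16 rpm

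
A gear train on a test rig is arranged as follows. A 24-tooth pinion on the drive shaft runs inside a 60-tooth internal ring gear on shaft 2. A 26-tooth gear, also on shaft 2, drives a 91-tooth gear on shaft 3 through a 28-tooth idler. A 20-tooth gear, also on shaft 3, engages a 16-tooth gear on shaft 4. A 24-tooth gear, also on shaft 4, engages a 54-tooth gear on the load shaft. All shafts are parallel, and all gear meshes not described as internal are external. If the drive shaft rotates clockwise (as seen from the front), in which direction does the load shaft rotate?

the drive shaft → shaft 2: internal mesh, same direction → CW.
shaft 2 → shaft 3: driver → idler → driven is 2 external meshes, 2 reversals → CW.
shaft 3 → shaft 4: external mesh, 1 reversal → CCW.
shaft 4 → the load shaft: external mesh, 1 reversal → CW.
4 reversals in total — an even number — so the load shaft turns the same way as the drive shaft.

clockwise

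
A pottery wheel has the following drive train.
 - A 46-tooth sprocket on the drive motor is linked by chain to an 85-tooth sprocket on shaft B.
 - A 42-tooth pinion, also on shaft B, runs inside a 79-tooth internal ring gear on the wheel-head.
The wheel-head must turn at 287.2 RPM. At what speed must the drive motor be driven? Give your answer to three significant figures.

998 RPM

Overall ratio R = 1.8478 × 1.881 = 3.4757.
Required input speed = output speed × R = 287.2 × 3.4757 = 998.21 RPM.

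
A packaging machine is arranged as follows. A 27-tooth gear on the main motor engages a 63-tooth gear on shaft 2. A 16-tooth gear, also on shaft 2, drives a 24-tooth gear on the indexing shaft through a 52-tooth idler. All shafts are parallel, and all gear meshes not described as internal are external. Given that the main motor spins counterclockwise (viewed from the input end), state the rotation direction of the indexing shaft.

clockwise

the main motor → shaft 2: external mesh, 1 reversal → CW.
shaft 2 → the indexing shaft: driver → idler → driven is 2 external meshes, 2 reversals → CW.
3 reversals in total — an odd number — so the indexing shaft turns opposite to the main motor.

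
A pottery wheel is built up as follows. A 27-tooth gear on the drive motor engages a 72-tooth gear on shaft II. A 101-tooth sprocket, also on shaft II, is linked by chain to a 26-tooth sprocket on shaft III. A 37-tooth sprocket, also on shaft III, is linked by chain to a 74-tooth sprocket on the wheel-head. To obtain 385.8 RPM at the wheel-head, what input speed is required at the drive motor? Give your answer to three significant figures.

530 RPM

Overall ratio R = 2.6667 × 0.25743 × 2 = 1.3729.
Required input speed = output speed × R = 385.8 × 1.3729 = 529.68 RPM.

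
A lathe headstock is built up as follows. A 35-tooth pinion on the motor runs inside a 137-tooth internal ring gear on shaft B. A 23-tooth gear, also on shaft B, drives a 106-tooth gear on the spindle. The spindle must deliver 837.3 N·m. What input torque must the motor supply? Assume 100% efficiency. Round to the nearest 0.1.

Overall ratio R = 3.9143 × 4.6087 = 18.04.
Input torque = output torque / R = 837.3 / 18.04 = 46.414 N·m.

46.4 N·m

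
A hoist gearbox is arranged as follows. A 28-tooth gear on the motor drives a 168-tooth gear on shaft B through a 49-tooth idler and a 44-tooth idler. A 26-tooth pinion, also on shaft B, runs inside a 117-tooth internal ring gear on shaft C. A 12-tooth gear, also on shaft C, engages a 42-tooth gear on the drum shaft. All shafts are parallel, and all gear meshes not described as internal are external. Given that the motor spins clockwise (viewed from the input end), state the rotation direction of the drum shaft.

the motor → shaft B: driver → idler → idler → driven is 3 external meshes, 3 reversals → CCW.
shaft B → shaft C: internal mesh, same direction → CCW.
shaft C → the drum shaft: external mesh, 1 reversal → CW.
4 reversals in total — an even number — so the drum shaft turns the same way as the motor.

clockwise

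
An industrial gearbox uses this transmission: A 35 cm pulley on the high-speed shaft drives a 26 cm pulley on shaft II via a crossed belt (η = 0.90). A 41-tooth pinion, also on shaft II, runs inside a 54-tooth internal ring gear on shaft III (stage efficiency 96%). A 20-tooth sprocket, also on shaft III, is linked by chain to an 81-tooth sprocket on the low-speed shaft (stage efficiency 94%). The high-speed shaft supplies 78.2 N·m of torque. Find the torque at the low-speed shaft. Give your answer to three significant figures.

252 N·m

Belt: ratio = 26/35 = 0.74286; torque at shaft II = 78.2 × 0.74286 × 0.90 = 52.282 N·m.
Internal gear: ratio = 54/41 = 1.3171; torque at shaft III = 52.282 × 1.3171 × 0.96 = 66.105 N·m.
Chain: ratio = 81/20 = 4.05; torque at the low-speed shaft = 66.105 × 4.05 × 0.94 = 251.66 N·m.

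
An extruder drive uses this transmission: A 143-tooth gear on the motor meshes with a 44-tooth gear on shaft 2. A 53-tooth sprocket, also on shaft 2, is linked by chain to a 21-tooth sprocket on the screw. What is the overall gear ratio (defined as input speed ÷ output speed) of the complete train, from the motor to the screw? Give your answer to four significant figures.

0.1219

Each stage contributes driven/driver: gear mesh 44/143 = 0.30769, chain 21/53 = 0.39623.
Overall: 0.30769 × 0.39623 = 0.12192.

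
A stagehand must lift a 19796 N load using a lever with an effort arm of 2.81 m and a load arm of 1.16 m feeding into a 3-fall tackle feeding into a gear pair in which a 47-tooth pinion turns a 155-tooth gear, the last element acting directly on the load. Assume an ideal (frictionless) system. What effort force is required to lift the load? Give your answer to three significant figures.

Lever MA = effort arm / load arm = 2.81/1.16 = 2.4224.
Block-and-tackle MA = number of supporting rope parts = 3.
Gear pair MA = 155/47 = 3.2979.
Combined ideal MA = 2.4224 × 3 × 3.2979 = 23.966.
Effort = load / MA = 19796 / 23.966 = 825.99 N.

826 N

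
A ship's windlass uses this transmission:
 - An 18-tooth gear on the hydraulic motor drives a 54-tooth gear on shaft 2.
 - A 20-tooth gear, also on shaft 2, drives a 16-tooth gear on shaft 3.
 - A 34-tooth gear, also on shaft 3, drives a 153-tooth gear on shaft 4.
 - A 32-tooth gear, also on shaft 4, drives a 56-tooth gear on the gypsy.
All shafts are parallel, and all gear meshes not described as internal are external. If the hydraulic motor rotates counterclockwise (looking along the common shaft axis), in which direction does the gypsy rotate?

the hydraulic motor → shaft 2: external mesh, 1 reversal → CW.
shaft 2 → shaft 3: external mesh, 1 reversal → CCW.
shaft 3 → shaft 4: external mesh, 1 reversal → CW.
shaft 4 → the gypsy: external mesh, 1 reversal → CCW.
4 reversals in total — an even number — so the gypsy turns the same way as the hydraulic motor.

counterclockwise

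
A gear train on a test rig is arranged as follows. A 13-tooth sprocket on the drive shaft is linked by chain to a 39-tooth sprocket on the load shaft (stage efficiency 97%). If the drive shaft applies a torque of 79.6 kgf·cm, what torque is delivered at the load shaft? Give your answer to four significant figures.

231.6 kgf·cm

chain 39/13 = 3 → τ = 79.6·3·0.97 = 231.64 kgf·cm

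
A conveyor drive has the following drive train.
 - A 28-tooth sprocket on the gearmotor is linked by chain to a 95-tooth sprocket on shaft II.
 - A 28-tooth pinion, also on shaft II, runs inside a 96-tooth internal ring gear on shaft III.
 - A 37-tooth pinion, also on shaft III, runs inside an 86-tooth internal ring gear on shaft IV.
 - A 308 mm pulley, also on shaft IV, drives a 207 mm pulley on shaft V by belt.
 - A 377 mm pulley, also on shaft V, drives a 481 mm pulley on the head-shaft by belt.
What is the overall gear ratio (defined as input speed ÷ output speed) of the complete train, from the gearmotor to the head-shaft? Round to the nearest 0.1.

Each stage contributes driven/driver: chain 95/28 = 3.3929, internal gear 96/28 = 3.4286, internal gear 86/37 = 2.3243, belt 207/308 = 0.67208, belt 481/377 = 1.2759.
Overall: 3.3929 × 3.4286 × 2.3243 × 0.67208 × 1.2759 = 23.185.

23.2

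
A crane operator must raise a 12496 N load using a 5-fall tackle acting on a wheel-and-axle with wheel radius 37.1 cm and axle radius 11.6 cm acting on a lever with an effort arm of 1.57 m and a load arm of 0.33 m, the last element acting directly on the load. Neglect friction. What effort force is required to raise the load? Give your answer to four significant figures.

Block-and-tackle MA = number of supporting rope parts = 5.
Wheel-and-axle MA = R/r = 37.1/11.6 = 3.1983.
Lever MA = effort arm / load arm = 1.57/0.33 = 4.7576.
Combined ideal MA = 5 × 3.1983 × 4.7576 = 76.08.
Effort = load / MA = 12496 / 76.08 = 164.25 N.

164.2 N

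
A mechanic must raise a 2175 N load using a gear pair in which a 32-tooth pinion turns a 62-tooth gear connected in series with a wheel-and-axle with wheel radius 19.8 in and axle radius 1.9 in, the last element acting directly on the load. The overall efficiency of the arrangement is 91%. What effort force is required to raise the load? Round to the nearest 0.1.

Gear pair MA = 62/32 = 1.9375.
Wheel-and-axle MA = R/r = 19.8/1.9 = 10.421.
Combined ideal MA = 1.9375 × 10.421 = 20.191.
Actual MA = 20.191 × 0.91 = 18.374.
Effort = load / actual MA = 2175 / 18.374 = 118.38 N.

118.4 N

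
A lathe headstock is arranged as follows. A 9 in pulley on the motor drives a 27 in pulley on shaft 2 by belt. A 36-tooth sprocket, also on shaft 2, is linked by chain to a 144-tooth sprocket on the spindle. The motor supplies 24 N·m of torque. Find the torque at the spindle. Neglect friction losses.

Belt: ratio = 27/9 = 3; torque at shaft 2 = 24 × 3 = 72 N·m.
Chain: ratio = 144/36 = 4; torque at the spindle = 72 × 4 = 288 N·m.

288 N·m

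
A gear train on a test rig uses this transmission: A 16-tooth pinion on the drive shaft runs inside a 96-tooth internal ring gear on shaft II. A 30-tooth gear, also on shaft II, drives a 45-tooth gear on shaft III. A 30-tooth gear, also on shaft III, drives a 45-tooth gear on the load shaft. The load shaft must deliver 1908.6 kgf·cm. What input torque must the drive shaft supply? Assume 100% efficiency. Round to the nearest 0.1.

141.4 kgf·cm

Overall ratio R = 6 × 1.5 × 1.5 = 13.5.
Input torque = output torque / R = 1908.6 / 13.5 = 141.38 kgf·cm.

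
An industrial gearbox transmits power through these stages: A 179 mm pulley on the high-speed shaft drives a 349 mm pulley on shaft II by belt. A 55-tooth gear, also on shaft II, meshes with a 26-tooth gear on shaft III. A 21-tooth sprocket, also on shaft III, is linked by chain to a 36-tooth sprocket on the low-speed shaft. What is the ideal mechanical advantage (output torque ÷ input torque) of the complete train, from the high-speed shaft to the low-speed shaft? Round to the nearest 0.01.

1.58

Each stage contributes driven/driver: belt 349/179 = 1.9497, gear mesh 26/55 = 0.47273, chain 36/21 = 1.7143.
Overall: 1.9497 × 0.47273 × 1.7143 = 1.58.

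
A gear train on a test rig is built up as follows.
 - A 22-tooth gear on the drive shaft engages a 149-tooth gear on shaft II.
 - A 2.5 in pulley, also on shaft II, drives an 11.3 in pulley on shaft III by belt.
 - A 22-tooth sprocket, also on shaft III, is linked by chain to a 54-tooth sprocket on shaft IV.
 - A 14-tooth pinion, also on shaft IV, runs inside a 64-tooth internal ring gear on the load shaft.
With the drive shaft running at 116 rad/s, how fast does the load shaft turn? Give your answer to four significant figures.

0.3377 rad/s

the drive shaft → shaft II (gear mesh, 149/22): 116 ÷ 6.7727 = 17.128 rad/s
shaft II → shaft III (belt, 11.3/2.5): 17.128 ÷ 4.52 = 3.7893 rad/s
shaft III → shaft IV (chain, 54/22): 3.7893 ÷ 2.4545 = 1.5438 rad/s
shaft IV → the load shaft (internal gear, 64/14): 1.5438 ÷ 4.5714 = 0.3377 rad/s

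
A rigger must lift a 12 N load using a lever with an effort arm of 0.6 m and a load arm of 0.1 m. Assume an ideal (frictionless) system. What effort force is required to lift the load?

2 N

Lever MA = effort arm / load arm = 0.6/0.1 = 6.
Effort = load / MA = 12 / 6 = 2 N.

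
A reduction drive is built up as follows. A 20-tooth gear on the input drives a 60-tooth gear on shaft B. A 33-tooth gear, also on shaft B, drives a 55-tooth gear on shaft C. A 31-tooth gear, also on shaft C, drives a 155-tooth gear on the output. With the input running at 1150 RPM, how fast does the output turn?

the input → shaft B (gear mesh, 60/20): 1150 ÷ 3 = 383.33 RPM
shaft B → shaft C (gear mesh, 55/33): 383.33 ÷ 1.6667 = 230 RPM
shaft C → the output (gear mesh, 155/31): 230 ÷ 5 = 46 RPM

46 RPM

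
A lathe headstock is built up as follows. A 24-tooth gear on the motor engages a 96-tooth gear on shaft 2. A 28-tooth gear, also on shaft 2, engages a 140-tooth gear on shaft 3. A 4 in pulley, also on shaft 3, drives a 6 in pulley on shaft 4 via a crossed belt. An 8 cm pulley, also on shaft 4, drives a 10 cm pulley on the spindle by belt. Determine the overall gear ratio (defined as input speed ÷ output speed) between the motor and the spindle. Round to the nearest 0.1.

Each stage contributes driven/driver: gear mesh 96/24 = 4, gear mesh 140/28 = 5, belt 6/4 = 1.5, belt 10/8 = 1.25.
Overall: 4 × 5 × 1.5 × 1.25 = 37.5.

37.5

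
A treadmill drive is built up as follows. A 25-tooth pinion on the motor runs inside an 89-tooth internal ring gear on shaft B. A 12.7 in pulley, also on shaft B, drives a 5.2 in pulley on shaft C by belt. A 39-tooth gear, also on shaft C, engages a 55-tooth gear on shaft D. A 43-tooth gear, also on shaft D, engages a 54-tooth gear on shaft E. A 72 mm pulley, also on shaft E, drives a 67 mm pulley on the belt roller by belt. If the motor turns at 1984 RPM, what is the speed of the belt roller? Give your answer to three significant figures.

the motor → shaft B (internal gear, 89/25): 1984 ÷ 3.56 = 557.3 RPM
shaft B → shaft C (belt, 5.2/12.7): 557.3 ÷ 0.40945 = 1361.1 RPM
shaft C → shaft D (gear mesh, 55/39): 1361.1 ÷ 1.4103 = 965.15 RPM
shaft D → shaft E (gear mesh, 54/43): 965.15 ÷ 1.2558 = 768.54 RPM
shaft E → the belt roller (belt, 67/72): 768.54 ÷ 0.93056 = 825.9 RPM

826 RPM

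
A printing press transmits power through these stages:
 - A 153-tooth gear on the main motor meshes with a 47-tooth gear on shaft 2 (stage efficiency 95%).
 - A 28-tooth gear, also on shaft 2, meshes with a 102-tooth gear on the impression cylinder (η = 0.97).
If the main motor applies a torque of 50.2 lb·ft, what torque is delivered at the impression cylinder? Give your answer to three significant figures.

Gear mesh: ratio = 47/153 = 0.30719; torque at shaft 2 = 50.2 × 0.30719 × 0.95 = 14.65 lb·ft.
Gear mesh: ratio = 102/28 = 3.6429; torque at the impression cylinder = 14.65 × 3.6429 × 0.97 = 51.766 lb·ft.

51.8 lb·ft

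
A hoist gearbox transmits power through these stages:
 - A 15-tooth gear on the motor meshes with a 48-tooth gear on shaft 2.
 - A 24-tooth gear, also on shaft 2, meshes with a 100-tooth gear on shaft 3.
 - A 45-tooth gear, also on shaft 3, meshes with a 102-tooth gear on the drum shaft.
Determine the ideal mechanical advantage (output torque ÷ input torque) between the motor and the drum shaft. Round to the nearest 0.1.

30.2

Each stage contributes driven/driver: gear mesh 48/15 = 3.2, gear mesh 100/24 = 4.1667, gear mesh 102/45 = 2.2667.
Overall: 3.2 × 4.1667 × 2.2667 = 30.222.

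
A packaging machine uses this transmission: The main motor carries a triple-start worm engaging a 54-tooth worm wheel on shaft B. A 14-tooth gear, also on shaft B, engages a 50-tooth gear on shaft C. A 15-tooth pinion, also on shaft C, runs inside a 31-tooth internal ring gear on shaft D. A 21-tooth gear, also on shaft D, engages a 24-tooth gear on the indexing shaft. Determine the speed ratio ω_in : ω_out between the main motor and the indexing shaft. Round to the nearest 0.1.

151.8

Each stage contributes driven/driver: worm 54/3 = 18, gear mesh 50/14 = 3.5714, internal gear 31/15 = 2.0667, gear mesh 24/21 = 1.1429.
Overall: 18 × 3.5714 × 2.0667 × 1.1429 = 151.84.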